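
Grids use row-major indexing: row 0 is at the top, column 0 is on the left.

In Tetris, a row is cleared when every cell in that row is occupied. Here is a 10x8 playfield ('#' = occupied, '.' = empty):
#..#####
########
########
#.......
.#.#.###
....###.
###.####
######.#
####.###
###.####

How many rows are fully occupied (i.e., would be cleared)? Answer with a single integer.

Check each row:
  row 0: 2 empty cells -> not full
  row 1: 0 empty cells -> FULL (clear)
  row 2: 0 empty cells -> FULL (clear)
  row 3: 7 empty cells -> not full
  row 4: 3 empty cells -> not full
  row 5: 5 empty cells -> not full
  row 6: 1 empty cell -> not full
  row 7: 1 empty cell -> not full
  row 8: 1 empty cell -> not full
  row 9: 1 empty cell -> not full
Total rows cleared: 2

Answer: 2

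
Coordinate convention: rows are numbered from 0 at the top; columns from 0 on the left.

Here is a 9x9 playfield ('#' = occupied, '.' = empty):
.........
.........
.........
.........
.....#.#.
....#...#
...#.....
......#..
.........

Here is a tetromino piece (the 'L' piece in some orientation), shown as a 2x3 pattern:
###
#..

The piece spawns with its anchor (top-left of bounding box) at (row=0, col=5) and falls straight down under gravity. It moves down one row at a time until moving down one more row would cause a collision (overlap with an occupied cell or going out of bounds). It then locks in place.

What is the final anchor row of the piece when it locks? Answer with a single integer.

Spawn at (row=0, col=5). Try each row:
  row 0: fits
  row 1: fits
  row 2: fits
  row 3: blocked -> lock at row 2

Answer: 2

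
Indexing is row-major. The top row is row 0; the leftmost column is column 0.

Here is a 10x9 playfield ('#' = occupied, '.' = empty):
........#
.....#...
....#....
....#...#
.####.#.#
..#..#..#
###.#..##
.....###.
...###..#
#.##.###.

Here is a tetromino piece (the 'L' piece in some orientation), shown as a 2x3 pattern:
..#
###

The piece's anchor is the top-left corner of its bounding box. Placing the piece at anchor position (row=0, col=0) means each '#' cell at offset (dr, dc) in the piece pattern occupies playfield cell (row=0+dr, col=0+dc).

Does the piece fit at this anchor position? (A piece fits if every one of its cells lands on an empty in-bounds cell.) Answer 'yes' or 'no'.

Check each piece cell at anchor (0, 0):
  offset (0,2) -> (0,2): empty -> OK
  offset (1,0) -> (1,0): empty -> OK
  offset (1,1) -> (1,1): empty -> OK
  offset (1,2) -> (1,2): empty -> OK
All cells valid: yes

Answer: yes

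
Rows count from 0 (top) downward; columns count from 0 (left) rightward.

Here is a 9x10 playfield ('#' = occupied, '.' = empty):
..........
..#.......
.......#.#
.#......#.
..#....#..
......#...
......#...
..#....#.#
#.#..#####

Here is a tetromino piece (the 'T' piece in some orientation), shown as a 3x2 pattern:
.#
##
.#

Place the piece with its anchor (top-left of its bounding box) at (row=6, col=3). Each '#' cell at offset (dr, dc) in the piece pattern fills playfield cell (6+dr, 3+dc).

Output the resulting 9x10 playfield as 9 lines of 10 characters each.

Fill (6+0,3+1) = (6,4)
Fill (6+1,3+0) = (7,3)
Fill (6+1,3+1) = (7,4)
Fill (6+2,3+1) = (8,4)

Answer: ..........
..#.......
.......#.#
.#......#.
..#....#..
......#...
....#.#...
..###..#.#
#.#.######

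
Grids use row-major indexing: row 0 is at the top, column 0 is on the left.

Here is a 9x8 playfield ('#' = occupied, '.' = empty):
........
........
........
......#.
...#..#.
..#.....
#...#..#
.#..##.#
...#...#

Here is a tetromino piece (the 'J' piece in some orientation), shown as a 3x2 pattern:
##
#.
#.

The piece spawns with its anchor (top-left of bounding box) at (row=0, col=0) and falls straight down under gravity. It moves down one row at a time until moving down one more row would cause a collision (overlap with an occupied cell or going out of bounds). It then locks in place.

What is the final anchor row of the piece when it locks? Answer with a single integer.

Answer: 3

Derivation:
Spawn at (row=0, col=0). Try each row:
  row 0: fits
  row 1: fits
  row 2: fits
  row 3: fits
  row 4: blocked -> lock at row 3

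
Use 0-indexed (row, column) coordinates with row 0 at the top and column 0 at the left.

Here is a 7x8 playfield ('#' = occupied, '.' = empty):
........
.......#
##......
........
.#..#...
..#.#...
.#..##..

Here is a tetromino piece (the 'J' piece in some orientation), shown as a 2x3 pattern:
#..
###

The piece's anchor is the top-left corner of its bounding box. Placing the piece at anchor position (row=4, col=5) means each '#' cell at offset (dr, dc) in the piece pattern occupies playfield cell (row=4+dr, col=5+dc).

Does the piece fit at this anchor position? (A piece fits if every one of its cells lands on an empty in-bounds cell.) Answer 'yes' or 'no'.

Answer: yes

Derivation:
Check each piece cell at anchor (4, 5):
  offset (0,0) -> (4,5): empty -> OK
  offset (1,0) -> (5,5): empty -> OK
  offset (1,1) -> (5,6): empty -> OK
  offset (1,2) -> (5,7): empty -> OK
All cells valid: yes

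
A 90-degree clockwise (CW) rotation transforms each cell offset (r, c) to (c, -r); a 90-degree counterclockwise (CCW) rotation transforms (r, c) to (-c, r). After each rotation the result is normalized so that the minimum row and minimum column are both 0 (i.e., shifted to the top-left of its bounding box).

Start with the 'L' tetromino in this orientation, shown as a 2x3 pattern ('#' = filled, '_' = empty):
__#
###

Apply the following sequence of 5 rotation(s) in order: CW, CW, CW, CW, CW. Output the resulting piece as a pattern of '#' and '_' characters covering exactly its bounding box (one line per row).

Answer: #_
#_
##

Derivation:
Start:
__#
###
After rotation 1 (CW):
#_
#_
##
After rotation 2 (CW):
###
#__
After rotation 3 (CW):
##
_#
_#
After rotation 4 (CW):
__#
###
After rotation 5 (CW):
#_
#_
##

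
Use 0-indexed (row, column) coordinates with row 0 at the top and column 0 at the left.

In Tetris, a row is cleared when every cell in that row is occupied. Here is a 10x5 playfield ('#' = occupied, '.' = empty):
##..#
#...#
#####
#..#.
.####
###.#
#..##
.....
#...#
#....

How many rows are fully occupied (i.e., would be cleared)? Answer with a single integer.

Answer: 1

Derivation:
Check each row:
  row 0: 2 empty cells -> not full
  row 1: 3 empty cells -> not full
  row 2: 0 empty cells -> FULL (clear)
  row 3: 3 empty cells -> not full
  row 4: 1 empty cell -> not full
  row 5: 1 empty cell -> not full
  row 6: 2 empty cells -> not full
  row 7: 5 empty cells -> not full
  row 8: 3 empty cells -> not full
  row 9: 4 empty cells -> not full
Total rows cleared: 1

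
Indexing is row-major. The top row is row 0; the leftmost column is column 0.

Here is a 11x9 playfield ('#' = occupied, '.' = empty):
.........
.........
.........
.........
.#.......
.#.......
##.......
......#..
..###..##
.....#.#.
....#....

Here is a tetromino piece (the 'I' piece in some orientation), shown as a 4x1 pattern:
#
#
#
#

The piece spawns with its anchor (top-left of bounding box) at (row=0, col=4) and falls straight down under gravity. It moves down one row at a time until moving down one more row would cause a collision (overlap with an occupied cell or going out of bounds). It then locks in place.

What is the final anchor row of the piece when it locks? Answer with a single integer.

Answer: 4

Derivation:
Spawn at (row=0, col=4). Try each row:
  row 0: fits
  row 1: fits
  row 2: fits
  row 3: fits
  row 4: fits
  row 5: blocked -> lock at row 4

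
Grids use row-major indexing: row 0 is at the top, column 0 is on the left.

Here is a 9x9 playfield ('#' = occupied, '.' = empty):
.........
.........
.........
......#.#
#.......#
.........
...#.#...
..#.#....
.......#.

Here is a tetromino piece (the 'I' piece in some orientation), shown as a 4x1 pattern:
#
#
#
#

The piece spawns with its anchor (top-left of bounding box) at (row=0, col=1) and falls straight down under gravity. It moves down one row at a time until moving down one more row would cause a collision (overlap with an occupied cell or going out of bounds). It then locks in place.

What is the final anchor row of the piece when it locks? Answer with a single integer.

Spawn at (row=0, col=1). Try each row:
  row 0: fits
  row 1: fits
  row 2: fits
  row 3: fits
  row 4: fits
  row 5: fits
  row 6: blocked -> lock at row 5

Answer: 5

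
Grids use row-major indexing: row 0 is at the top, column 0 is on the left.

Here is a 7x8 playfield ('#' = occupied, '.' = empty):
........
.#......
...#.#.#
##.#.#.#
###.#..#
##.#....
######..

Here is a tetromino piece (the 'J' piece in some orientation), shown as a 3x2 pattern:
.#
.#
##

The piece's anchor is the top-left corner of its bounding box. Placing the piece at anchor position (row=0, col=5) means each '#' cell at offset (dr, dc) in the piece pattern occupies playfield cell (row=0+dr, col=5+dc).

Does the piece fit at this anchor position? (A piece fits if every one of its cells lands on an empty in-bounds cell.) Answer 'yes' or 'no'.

Check each piece cell at anchor (0, 5):
  offset (0,1) -> (0,6): empty -> OK
  offset (1,1) -> (1,6): empty -> OK
  offset (2,0) -> (2,5): occupied ('#') -> FAIL
  offset (2,1) -> (2,6): empty -> OK
All cells valid: no

Answer: no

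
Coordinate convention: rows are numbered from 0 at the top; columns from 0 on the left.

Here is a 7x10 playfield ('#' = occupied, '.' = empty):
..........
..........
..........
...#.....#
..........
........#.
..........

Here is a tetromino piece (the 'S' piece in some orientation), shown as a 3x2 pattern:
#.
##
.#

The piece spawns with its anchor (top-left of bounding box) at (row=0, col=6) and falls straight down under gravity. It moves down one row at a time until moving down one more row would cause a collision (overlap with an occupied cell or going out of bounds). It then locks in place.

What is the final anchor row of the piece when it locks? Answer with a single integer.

Answer: 4

Derivation:
Spawn at (row=0, col=6). Try each row:
  row 0: fits
  row 1: fits
  row 2: fits
  row 3: fits
  row 4: fits
  row 5: blocked -> lock at row 4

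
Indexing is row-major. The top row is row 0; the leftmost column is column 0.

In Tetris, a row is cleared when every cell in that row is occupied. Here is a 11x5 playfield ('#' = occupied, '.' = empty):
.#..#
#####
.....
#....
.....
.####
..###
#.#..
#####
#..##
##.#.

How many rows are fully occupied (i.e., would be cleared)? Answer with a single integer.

Answer: 2

Derivation:
Check each row:
  row 0: 3 empty cells -> not full
  row 1: 0 empty cells -> FULL (clear)
  row 2: 5 empty cells -> not full
  row 3: 4 empty cells -> not full
  row 4: 5 empty cells -> not full
  row 5: 1 empty cell -> not full
  row 6: 2 empty cells -> not full
  row 7: 3 empty cells -> not full
  row 8: 0 empty cells -> FULL (clear)
  row 9: 2 empty cells -> not full
  row 10: 2 empty cells -> not full
Total rows cleared: 2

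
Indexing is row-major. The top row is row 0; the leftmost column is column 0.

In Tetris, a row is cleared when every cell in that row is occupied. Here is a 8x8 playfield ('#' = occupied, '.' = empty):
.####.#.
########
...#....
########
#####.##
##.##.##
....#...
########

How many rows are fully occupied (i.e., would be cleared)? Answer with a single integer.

Check each row:
  row 0: 3 empty cells -> not full
  row 1: 0 empty cells -> FULL (clear)
  row 2: 7 empty cells -> not full
  row 3: 0 empty cells -> FULL (clear)
  row 4: 1 empty cell -> not full
  row 5: 2 empty cells -> not full
  row 6: 7 empty cells -> not full
  row 7: 0 empty cells -> FULL (clear)
Total rows cleared: 3

Answer: 3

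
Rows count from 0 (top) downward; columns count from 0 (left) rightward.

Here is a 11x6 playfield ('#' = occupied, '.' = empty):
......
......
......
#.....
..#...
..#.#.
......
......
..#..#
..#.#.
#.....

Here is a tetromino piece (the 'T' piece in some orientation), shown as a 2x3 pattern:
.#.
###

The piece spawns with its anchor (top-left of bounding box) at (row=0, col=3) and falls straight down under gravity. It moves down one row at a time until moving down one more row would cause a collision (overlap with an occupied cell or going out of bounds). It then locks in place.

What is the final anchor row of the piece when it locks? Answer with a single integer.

Answer: 3

Derivation:
Spawn at (row=0, col=3). Try each row:
  row 0: fits
  row 1: fits
  row 2: fits
  row 3: fits
  row 4: blocked -> lock at row 3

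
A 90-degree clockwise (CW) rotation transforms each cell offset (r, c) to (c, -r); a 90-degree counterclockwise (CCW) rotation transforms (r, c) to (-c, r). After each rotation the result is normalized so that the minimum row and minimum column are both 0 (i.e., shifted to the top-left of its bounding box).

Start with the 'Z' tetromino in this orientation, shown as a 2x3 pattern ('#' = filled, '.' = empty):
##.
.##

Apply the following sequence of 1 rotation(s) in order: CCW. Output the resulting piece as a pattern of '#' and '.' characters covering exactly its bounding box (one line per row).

Answer: .#
##
#.

Derivation:
Start:
##.
.##
After rotation 1 (CCW):
.#
##
#.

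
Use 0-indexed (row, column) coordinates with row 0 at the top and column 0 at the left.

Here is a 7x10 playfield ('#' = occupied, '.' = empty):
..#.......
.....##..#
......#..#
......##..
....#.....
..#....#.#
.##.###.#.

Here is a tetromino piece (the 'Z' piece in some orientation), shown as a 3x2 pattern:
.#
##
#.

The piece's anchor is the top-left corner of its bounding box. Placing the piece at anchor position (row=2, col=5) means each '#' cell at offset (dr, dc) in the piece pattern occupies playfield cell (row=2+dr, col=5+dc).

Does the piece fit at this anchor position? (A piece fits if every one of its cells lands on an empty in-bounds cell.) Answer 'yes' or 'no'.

Answer: no

Derivation:
Check each piece cell at anchor (2, 5):
  offset (0,1) -> (2,6): occupied ('#') -> FAIL
  offset (1,0) -> (3,5): empty -> OK
  offset (1,1) -> (3,6): occupied ('#') -> FAIL
  offset (2,0) -> (4,5): empty -> OK
All cells valid: no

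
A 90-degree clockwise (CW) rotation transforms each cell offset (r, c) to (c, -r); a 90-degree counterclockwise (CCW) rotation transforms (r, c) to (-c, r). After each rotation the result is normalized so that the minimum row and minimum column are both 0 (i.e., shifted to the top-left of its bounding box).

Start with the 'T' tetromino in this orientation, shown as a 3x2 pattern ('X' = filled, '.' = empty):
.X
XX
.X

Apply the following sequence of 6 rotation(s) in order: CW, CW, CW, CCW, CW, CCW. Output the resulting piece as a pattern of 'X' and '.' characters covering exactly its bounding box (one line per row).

Start:
.X
XX
.X
After rotation 1 (CW):
.X.
XXX
After rotation 2 (CW):
X.
XX
X.
After rotation 3 (CW):
XXX
.X.
After rotation 4 (CCW):
X.
XX
X.
After rotation 5 (CW):
XXX
.X.
After rotation 6 (CCW):
X.
XX
X.

Answer: X.
XX
X.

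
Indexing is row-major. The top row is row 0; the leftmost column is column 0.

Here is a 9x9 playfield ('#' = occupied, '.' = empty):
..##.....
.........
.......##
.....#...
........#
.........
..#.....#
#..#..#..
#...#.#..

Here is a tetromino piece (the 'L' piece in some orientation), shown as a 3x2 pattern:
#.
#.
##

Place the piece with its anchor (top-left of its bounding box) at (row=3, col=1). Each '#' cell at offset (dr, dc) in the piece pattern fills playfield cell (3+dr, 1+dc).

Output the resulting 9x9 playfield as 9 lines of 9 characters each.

Fill (3+0,1+0) = (3,1)
Fill (3+1,1+0) = (4,1)
Fill (3+2,1+0) = (5,1)
Fill (3+2,1+1) = (5,2)

Answer: ..##.....
.........
.......##
.#...#...
.#......#
.##......
..#.....#
#..#..#..
#...#.#..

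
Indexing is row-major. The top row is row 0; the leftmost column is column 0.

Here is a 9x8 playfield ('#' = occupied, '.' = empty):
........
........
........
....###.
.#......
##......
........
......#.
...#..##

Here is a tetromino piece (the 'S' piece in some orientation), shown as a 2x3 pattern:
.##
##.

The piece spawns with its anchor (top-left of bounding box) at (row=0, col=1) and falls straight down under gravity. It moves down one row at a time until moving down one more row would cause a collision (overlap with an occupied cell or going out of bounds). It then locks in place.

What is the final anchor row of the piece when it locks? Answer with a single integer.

Answer: 2

Derivation:
Spawn at (row=0, col=1). Try each row:
  row 0: fits
  row 1: fits
  row 2: fits
  row 3: blocked -> lock at row 2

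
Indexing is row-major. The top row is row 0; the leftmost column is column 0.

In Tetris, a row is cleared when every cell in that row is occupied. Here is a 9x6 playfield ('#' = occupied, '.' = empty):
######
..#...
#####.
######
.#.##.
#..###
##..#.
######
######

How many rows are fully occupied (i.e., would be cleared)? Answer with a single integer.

Answer: 4

Derivation:
Check each row:
  row 0: 0 empty cells -> FULL (clear)
  row 1: 5 empty cells -> not full
  row 2: 1 empty cell -> not full
  row 3: 0 empty cells -> FULL (clear)
  row 4: 3 empty cells -> not full
  row 5: 2 empty cells -> not full
  row 6: 3 empty cells -> not full
  row 7: 0 empty cells -> FULL (clear)
  row 8: 0 empty cells -> FULL (clear)
Total rows cleared: 4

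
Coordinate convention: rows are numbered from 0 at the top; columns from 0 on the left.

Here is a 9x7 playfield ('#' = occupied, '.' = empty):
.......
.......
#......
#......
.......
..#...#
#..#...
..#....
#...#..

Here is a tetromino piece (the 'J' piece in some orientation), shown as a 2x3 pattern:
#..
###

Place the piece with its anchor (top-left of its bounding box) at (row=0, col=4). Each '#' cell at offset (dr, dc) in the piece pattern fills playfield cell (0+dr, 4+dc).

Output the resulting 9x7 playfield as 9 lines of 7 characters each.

Fill (0+0,4+0) = (0,4)
Fill (0+1,4+0) = (1,4)
Fill (0+1,4+1) = (1,5)
Fill (0+1,4+2) = (1,6)

Answer: ....#..
....###
#......
#......
.......
..#...#
#..#...
..#....
#...#..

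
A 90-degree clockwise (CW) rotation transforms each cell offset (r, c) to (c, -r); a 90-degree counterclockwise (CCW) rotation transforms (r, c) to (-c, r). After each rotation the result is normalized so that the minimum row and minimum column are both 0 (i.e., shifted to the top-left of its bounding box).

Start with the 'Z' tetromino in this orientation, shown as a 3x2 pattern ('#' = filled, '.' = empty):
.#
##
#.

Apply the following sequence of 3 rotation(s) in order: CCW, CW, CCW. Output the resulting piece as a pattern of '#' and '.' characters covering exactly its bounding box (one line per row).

Answer: ##.
.##

Derivation:
Start:
.#
##
#.
After rotation 1 (CCW):
##.
.##
After rotation 2 (CW):
.#
##
#.
After rotation 3 (CCW):
##.
.##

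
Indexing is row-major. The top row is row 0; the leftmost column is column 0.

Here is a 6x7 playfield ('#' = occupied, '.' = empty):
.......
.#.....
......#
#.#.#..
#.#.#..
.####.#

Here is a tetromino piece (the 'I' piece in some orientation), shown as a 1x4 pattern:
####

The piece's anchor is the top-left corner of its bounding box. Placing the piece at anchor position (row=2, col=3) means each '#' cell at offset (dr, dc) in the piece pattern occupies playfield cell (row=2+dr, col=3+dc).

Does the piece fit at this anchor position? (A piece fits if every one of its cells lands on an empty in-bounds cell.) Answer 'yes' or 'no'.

Answer: no

Derivation:
Check each piece cell at anchor (2, 3):
  offset (0,0) -> (2,3): empty -> OK
  offset (0,1) -> (2,4): empty -> OK
  offset (0,2) -> (2,5): empty -> OK
  offset (0,3) -> (2,6): occupied ('#') -> FAIL
All cells valid: no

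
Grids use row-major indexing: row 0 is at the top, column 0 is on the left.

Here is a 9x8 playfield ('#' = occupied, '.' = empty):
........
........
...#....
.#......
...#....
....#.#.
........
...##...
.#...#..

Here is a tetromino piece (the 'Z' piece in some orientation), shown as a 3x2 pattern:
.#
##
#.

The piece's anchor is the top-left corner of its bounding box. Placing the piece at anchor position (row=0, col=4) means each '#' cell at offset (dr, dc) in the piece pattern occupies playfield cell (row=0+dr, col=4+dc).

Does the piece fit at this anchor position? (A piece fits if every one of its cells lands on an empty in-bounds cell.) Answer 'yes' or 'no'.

Answer: yes

Derivation:
Check each piece cell at anchor (0, 4):
  offset (0,1) -> (0,5): empty -> OK
  offset (1,0) -> (1,4): empty -> OK
  offset (1,1) -> (1,5): empty -> OK
  offset (2,0) -> (2,4): empty -> OK
All cells valid: yes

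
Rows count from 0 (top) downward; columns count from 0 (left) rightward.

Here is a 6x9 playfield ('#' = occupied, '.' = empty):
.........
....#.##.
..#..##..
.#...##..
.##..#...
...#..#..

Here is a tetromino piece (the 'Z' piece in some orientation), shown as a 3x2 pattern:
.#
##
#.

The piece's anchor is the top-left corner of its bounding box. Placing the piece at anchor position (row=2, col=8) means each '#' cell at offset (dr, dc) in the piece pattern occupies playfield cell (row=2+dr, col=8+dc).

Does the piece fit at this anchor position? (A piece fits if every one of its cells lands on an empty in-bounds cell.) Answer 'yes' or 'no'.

Check each piece cell at anchor (2, 8):
  offset (0,1) -> (2,9): out of bounds -> FAIL
  offset (1,0) -> (3,8): empty -> OK
  offset (1,1) -> (3,9): out of bounds -> FAIL
  offset (2,0) -> (4,8): empty -> OK
All cells valid: no

Answer: no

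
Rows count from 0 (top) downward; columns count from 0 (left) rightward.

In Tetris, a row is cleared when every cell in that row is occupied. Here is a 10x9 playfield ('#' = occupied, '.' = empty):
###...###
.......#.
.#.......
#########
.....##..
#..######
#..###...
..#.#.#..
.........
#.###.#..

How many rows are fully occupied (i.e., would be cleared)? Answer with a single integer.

Check each row:
  row 0: 3 empty cells -> not full
  row 1: 8 empty cells -> not full
  row 2: 8 empty cells -> not full
  row 3: 0 empty cells -> FULL (clear)
  row 4: 7 empty cells -> not full
  row 5: 2 empty cells -> not full
  row 6: 5 empty cells -> not full
  row 7: 6 empty cells -> not full
  row 8: 9 empty cells -> not full
  row 9: 4 empty cells -> not full
Total rows cleared: 1

Answer: 1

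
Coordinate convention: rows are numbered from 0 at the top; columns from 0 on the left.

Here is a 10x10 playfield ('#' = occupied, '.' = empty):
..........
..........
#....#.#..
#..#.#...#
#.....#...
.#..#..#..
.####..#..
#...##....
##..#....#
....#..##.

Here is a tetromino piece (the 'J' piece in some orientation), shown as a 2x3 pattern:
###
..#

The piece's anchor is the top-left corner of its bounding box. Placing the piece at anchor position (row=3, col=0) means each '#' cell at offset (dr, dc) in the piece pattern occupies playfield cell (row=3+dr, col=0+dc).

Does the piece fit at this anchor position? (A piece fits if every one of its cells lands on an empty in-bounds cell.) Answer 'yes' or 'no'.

Check each piece cell at anchor (3, 0):
  offset (0,0) -> (3,0): occupied ('#') -> FAIL
  offset (0,1) -> (3,1): empty -> OK
  offset (0,2) -> (3,2): empty -> OK
  offset (1,2) -> (4,2): empty -> OK
All cells valid: no

Answer: no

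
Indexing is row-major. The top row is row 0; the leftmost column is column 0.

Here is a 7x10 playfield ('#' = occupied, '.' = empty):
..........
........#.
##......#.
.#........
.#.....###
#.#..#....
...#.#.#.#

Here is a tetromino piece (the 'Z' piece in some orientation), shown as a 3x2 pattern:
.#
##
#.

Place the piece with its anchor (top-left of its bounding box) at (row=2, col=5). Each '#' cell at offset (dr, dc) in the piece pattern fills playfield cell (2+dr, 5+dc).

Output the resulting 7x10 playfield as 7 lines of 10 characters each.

Fill (2+0,5+1) = (2,6)
Fill (2+1,5+0) = (3,5)
Fill (2+1,5+1) = (3,6)
Fill (2+2,5+0) = (4,5)

Answer: ..........
........#.
##....#.#.
.#...##...
.#...#.###
#.#..#....
...#.#.#.#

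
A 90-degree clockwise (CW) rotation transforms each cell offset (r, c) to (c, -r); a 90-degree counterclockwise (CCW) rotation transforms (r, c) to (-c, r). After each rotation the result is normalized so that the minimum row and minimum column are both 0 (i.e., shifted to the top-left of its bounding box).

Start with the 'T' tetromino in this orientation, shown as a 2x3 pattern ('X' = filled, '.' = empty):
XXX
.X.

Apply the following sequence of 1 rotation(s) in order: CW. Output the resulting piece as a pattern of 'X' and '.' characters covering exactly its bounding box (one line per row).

Start:
XXX
.X.
After rotation 1 (CW):
.X
XX
.X

Answer: .X
XX
.X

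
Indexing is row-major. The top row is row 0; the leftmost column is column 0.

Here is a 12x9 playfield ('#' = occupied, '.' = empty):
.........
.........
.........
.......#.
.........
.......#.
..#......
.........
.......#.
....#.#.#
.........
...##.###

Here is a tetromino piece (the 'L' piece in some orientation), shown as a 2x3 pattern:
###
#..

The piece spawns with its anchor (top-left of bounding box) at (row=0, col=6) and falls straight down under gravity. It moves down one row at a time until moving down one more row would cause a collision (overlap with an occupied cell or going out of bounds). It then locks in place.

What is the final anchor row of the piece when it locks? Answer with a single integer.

Spawn at (row=0, col=6). Try each row:
  row 0: fits
  row 1: fits
  row 2: fits
  row 3: blocked -> lock at row 2

Answer: 2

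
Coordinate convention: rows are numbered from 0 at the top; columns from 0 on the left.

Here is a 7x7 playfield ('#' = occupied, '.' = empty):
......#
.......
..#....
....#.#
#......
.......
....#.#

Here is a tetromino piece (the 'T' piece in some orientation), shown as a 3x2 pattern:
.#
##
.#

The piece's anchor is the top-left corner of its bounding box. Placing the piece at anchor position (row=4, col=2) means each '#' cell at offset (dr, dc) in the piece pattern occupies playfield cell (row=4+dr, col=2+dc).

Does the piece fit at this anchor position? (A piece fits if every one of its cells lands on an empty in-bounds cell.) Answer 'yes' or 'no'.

Check each piece cell at anchor (4, 2):
  offset (0,1) -> (4,3): empty -> OK
  offset (1,0) -> (5,2): empty -> OK
  offset (1,1) -> (5,3): empty -> OK
  offset (2,1) -> (6,3): empty -> OK
All cells valid: yes

Answer: yes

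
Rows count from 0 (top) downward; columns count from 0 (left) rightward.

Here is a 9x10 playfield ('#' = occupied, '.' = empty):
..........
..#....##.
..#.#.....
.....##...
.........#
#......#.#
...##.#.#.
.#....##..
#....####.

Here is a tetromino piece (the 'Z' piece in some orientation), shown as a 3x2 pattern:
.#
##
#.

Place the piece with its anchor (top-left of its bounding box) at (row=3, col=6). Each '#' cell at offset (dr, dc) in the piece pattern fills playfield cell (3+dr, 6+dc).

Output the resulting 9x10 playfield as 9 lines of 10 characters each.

Fill (3+0,6+1) = (3,7)
Fill (3+1,6+0) = (4,6)
Fill (3+1,6+1) = (4,7)
Fill (3+2,6+0) = (5,6)

Answer: ..........
..#....##.
..#.#.....
.....###..
......##.#
#.....##.#
...##.#.#.
.#....##..
#....####.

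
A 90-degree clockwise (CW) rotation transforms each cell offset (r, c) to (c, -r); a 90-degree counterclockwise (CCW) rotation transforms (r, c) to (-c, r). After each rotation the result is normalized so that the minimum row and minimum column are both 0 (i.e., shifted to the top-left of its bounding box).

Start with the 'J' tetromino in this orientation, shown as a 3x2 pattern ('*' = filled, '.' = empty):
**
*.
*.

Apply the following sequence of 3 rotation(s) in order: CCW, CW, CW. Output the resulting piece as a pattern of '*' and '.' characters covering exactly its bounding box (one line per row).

Answer: ***
..*

Derivation:
Start:
**
*.
*.
After rotation 1 (CCW):
*..
***
After rotation 2 (CW):
**
*.
*.
After rotation 3 (CW):
***
..*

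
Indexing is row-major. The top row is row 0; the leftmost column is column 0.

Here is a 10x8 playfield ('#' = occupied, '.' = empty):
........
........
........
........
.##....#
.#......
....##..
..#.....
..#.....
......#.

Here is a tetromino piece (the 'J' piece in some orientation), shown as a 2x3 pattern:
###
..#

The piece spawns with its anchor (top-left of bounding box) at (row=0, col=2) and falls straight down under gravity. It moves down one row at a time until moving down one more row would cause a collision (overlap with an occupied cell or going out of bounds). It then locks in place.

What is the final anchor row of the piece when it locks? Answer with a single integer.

Spawn at (row=0, col=2). Try each row:
  row 0: fits
  row 1: fits
  row 2: fits
  row 3: fits
  row 4: blocked -> lock at row 3

Answer: 3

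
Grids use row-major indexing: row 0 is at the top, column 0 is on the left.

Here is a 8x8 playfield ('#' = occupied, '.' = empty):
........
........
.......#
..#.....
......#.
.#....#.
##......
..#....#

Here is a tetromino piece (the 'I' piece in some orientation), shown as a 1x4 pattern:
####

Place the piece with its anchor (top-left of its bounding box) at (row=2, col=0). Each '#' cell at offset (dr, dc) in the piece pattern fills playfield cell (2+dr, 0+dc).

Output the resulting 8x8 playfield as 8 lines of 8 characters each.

Fill (2+0,0+0) = (2,0)
Fill (2+0,0+1) = (2,1)
Fill (2+0,0+2) = (2,2)
Fill (2+0,0+3) = (2,3)

Answer: ........
........
####...#
..#.....
......#.
.#....#.
##......
..#....#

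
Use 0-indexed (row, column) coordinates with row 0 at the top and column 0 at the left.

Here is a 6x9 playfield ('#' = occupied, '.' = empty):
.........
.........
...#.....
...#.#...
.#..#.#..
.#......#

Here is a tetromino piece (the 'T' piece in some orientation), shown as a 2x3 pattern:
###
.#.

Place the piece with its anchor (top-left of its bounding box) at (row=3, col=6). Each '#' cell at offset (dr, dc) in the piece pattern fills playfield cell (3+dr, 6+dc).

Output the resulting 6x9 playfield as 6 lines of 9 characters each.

Answer: .........
.........
...#.....
...#.####
.#..#.##.
.#......#

Derivation:
Fill (3+0,6+0) = (3,6)
Fill (3+0,6+1) = (3,7)
Fill (3+0,6+2) = (3,8)
Fill (3+1,6+1) = (4,7)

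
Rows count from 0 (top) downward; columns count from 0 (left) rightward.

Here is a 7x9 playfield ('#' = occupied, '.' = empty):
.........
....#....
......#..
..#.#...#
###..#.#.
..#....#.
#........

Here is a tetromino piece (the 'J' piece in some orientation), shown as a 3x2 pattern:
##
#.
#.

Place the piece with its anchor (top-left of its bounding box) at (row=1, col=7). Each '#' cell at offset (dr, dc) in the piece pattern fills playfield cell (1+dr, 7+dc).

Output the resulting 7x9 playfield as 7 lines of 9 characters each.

Answer: .........
....#..##
......##.
..#.#..##
###..#.#.
..#....#.
#........

Derivation:
Fill (1+0,7+0) = (1,7)
Fill (1+0,7+1) = (1,8)
Fill (1+1,7+0) = (2,7)
Fill (1+2,7+0) = (3,7)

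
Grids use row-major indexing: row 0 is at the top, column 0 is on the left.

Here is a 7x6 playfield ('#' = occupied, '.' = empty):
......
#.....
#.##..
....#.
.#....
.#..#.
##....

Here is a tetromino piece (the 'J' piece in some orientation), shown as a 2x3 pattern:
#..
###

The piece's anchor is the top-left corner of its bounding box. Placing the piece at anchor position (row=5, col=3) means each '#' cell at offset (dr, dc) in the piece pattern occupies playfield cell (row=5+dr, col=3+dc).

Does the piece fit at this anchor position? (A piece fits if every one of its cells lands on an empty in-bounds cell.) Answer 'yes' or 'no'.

Check each piece cell at anchor (5, 3):
  offset (0,0) -> (5,3): empty -> OK
  offset (1,0) -> (6,3): empty -> OK
  offset (1,1) -> (6,4): empty -> OK
  offset (1,2) -> (6,5): empty -> OK
All cells valid: yes

Answer: yes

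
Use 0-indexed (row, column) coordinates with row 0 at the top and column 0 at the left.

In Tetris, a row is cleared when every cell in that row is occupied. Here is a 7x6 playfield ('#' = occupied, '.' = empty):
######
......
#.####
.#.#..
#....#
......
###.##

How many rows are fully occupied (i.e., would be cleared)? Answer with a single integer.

Check each row:
  row 0: 0 empty cells -> FULL (clear)
  row 1: 6 empty cells -> not full
  row 2: 1 empty cell -> not full
  row 3: 4 empty cells -> not full
  row 4: 4 empty cells -> not full
  row 5: 6 empty cells -> not full
  row 6: 1 empty cell -> not full
Total rows cleared: 1

Answer: 1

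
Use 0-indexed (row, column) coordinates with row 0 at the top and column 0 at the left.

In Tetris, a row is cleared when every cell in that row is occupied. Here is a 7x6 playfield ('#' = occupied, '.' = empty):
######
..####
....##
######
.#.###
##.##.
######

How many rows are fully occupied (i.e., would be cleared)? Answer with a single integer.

Check each row:
  row 0: 0 empty cells -> FULL (clear)
  row 1: 2 empty cells -> not full
  row 2: 4 empty cells -> not full
  row 3: 0 empty cells -> FULL (clear)
  row 4: 2 empty cells -> not full
  row 5: 2 empty cells -> not full
  row 6: 0 empty cells -> FULL (clear)
Total rows cleared: 3

Answer: 3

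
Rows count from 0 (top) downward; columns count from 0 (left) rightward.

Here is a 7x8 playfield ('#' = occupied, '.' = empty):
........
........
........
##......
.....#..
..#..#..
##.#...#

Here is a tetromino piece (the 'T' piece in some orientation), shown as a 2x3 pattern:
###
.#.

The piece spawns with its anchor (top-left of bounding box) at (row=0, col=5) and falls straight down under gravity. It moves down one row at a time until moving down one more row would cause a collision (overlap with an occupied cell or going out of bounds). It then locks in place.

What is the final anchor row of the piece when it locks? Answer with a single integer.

Spawn at (row=0, col=5). Try each row:
  row 0: fits
  row 1: fits
  row 2: fits
  row 3: fits
  row 4: blocked -> lock at row 3

Answer: 3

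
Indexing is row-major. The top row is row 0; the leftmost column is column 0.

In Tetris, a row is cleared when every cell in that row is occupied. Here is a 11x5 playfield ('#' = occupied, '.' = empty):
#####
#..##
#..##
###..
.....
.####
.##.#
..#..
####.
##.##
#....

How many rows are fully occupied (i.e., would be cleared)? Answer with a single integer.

Answer: 1

Derivation:
Check each row:
  row 0: 0 empty cells -> FULL (clear)
  row 1: 2 empty cells -> not full
  row 2: 2 empty cells -> not full
  row 3: 2 empty cells -> not full
  row 4: 5 empty cells -> not full
  row 5: 1 empty cell -> not full
  row 6: 2 empty cells -> not full
  row 7: 4 empty cells -> not full
  row 8: 1 empty cell -> not full
  row 9: 1 empty cell -> not full
  row 10: 4 empty cells -> not full
Total rows cleared: 1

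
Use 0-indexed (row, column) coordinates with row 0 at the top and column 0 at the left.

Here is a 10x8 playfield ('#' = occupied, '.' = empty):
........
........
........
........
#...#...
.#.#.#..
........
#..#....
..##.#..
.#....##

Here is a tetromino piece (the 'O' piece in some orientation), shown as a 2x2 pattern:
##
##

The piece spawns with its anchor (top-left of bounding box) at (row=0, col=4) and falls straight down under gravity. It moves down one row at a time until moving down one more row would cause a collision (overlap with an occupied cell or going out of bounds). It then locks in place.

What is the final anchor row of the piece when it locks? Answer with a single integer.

Spawn at (row=0, col=4). Try each row:
  row 0: fits
  row 1: fits
  row 2: fits
  row 3: blocked -> lock at row 2

Answer: 2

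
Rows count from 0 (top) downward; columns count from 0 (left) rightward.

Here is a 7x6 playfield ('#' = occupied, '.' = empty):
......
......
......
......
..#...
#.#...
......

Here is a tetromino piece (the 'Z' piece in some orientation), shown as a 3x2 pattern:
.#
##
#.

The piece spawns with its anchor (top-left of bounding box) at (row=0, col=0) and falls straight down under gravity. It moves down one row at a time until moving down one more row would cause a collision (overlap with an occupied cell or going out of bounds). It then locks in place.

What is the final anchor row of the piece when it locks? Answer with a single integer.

Answer: 2

Derivation:
Spawn at (row=0, col=0). Try each row:
  row 0: fits
  row 1: fits
  row 2: fits
  row 3: blocked -> lock at row 2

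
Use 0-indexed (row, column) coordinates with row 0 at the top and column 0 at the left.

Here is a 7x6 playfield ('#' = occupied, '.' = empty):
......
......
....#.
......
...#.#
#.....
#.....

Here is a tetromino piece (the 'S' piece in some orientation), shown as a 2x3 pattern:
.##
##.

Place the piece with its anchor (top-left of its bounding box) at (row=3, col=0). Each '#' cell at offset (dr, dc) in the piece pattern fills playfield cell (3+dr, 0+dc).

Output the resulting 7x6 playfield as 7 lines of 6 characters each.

Fill (3+0,0+1) = (3,1)
Fill (3+0,0+2) = (3,2)
Fill (3+1,0+0) = (4,0)
Fill (3+1,0+1) = (4,1)

Answer: ......
......
....#.
.##...
##.#.#
#.....
#.....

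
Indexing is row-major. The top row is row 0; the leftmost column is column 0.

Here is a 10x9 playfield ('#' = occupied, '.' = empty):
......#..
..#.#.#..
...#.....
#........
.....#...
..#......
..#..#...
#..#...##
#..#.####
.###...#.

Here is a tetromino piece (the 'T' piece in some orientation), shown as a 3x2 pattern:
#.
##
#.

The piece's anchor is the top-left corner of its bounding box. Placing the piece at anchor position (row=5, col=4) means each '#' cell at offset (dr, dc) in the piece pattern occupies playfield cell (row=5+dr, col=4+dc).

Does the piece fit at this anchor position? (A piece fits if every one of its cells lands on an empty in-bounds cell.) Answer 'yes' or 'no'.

Check each piece cell at anchor (5, 4):
  offset (0,0) -> (5,4): empty -> OK
  offset (1,0) -> (6,4): empty -> OK
  offset (1,1) -> (6,5): occupied ('#') -> FAIL
  offset (2,0) -> (7,4): empty -> OK
All cells valid: no

Answer: no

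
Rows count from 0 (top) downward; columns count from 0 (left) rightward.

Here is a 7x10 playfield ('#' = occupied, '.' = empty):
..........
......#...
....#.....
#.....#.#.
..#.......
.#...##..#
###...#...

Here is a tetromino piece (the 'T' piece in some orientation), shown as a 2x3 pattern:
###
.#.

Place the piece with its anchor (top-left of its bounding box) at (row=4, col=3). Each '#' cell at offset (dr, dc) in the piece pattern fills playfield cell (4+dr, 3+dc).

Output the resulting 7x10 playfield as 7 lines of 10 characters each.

Fill (4+0,3+0) = (4,3)
Fill (4+0,3+1) = (4,4)
Fill (4+0,3+2) = (4,5)
Fill (4+1,3+1) = (5,4)

Answer: ..........
......#...
....#.....
#.....#.#.
..####....
.#..###..#
###...#...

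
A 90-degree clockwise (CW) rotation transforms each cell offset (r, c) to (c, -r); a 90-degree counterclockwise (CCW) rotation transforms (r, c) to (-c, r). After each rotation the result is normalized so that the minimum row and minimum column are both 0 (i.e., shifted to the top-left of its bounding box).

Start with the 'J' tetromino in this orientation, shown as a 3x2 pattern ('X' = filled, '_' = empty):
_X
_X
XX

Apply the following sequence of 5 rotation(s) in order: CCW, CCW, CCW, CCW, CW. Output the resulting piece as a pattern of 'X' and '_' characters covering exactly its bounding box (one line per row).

Answer: X__
XXX

Derivation:
Start:
_X
_X
XX
After rotation 1 (CCW):
XXX
__X
After rotation 2 (CCW):
XX
X_
X_
After rotation 3 (CCW):
X__
XXX
After rotation 4 (CCW):
_X
_X
XX
After rotation 5 (CW):
X__
XXX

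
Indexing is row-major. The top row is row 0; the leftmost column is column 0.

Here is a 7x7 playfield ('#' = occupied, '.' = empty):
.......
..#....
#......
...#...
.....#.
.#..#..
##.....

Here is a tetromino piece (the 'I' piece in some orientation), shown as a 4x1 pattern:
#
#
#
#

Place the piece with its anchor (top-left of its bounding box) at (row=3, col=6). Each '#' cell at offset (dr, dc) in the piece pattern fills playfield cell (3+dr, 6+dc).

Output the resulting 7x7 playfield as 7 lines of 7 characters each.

Answer: .......
..#....
#......
...#..#
.....##
.#..#.#
##....#

Derivation:
Fill (3+0,6+0) = (3,6)
Fill (3+1,6+0) = (4,6)
Fill (3+2,6+0) = (5,6)
Fill (3+3,6+0) = (6,6)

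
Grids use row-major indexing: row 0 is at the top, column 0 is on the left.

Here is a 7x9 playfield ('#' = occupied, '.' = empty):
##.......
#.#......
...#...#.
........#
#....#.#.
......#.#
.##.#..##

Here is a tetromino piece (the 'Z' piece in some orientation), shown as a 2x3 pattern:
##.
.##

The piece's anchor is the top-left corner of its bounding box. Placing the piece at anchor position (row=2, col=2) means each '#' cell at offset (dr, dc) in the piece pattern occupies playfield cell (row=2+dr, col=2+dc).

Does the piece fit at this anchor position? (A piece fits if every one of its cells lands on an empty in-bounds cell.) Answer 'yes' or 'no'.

Answer: no

Derivation:
Check each piece cell at anchor (2, 2):
  offset (0,0) -> (2,2): empty -> OK
  offset (0,1) -> (2,3): occupied ('#') -> FAIL
  offset (1,1) -> (3,3): empty -> OK
  offset (1,2) -> (3,4): empty -> OK
All cells valid: no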